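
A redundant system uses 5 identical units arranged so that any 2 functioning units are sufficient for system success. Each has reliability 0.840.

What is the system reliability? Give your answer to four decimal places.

R = Σ_{i=2}^{5} C(5,i) p^i (1−p)^{5−i} with p = 0.840
C(5,2)·0.840^2·0.160^3 = 0.028901
C(5,3)·0.840^3·0.160^2 = 0.151732
C(5,4)·0.840^4·0.160^1 = 0.398297
C(5,5)·0.840^5·0.160^0 = 0.418212
Sum = 0.9971

0.9971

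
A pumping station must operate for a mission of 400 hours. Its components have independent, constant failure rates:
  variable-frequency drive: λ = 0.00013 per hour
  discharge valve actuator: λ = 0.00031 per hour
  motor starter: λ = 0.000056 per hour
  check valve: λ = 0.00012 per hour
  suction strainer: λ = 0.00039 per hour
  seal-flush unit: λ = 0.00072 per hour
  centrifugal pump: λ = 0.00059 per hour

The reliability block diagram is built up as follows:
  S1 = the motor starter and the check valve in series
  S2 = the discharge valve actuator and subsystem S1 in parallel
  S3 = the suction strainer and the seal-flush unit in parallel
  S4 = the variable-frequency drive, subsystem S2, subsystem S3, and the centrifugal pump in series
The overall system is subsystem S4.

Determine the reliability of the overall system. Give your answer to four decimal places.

R(variable-frequency drive) = exp(−0.00013 × 400) = 0.949329
R(discharge valve actuator) = exp(−0.00031 × 400) = 0.883380
R(motor starter) = exp(−0.000056 × 400) = 0.977849
R(check valve) = exp(−0.00012 × 400) = 0.953134
R(suction strainer) = exp(−0.00039 × 400) = 0.855559
R(seal-flush unit) = exp(−0.00072 × 400) = 0.749762
R(centrifugal pump) = exp(−0.00059 × 400) = 0.789781
Series (motor starter and check valve): 0.977849 × 0.953134 = 0.932021
Parallel (discharge valve actuator and [0.932021]): 1 − (1 − 0.883380)(1 − 0.932021) = 0.992072
Parallel (suction strainer and seal-flush unit): 1 − (1 − 0.855559)(1 − 0.749762) = 0.963855
Series (variable-frequency drive, [0.992072], [0.963855], and centrifugal pump): 0.949329 × 0.992072 × 0.963855 × 0.789781 = 0.7169

0.7169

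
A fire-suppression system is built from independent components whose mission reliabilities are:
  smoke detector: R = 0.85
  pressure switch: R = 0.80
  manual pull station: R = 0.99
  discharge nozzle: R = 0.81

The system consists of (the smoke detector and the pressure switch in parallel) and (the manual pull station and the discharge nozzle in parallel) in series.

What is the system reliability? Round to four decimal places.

Parallel (smoke detector and pressure switch): 1 − (1 − 0.850000)(1 − 0.800000) = 0.970000
Parallel (manual pull station and discharge nozzle): 1 − (1 − 0.990000)(1 − 0.810000) = 0.998100
Series ([0.970000] and [0.998100]): 0.970000 × 0.998100 = 0.9682

0.9682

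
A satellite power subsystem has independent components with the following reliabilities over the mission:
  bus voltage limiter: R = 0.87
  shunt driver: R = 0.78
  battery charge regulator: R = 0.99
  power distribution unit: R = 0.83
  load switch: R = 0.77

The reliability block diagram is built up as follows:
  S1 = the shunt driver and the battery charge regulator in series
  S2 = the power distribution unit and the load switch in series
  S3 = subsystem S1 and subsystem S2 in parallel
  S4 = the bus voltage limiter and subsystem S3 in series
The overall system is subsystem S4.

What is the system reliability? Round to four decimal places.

Series (shunt driver and battery charge regulator): 0.780000 × 0.990000 = 0.772200
Series (power distribution unit and load switch): 0.830000 × 0.770000 = 0.639100
Parallel ([0.772200] and [0.639100]): 1 − (1 − 0.772200)(1 − 0.639100) = 0.917787
Series (bus voltage limiter and [0.917787]): 0.870000 × 0.917787 = 0.7985

0.7985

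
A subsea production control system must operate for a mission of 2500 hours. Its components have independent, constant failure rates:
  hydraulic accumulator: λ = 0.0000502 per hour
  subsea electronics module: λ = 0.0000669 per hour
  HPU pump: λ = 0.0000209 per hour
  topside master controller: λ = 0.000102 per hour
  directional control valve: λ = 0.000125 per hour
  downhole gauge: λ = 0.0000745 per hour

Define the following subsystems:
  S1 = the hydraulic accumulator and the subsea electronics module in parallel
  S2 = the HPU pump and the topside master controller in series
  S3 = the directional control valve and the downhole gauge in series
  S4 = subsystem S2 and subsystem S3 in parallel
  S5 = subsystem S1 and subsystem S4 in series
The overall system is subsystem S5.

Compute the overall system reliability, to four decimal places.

0.8798

R(hydraulic accumulator) = exp(−0.0000502 × 2500) = 0.882056
R(subsea electronics module) = exp(−0.0000669 × 2500) = 0.845988
R(HPU pump) = exp(−0.0000209 × 2500) = 0.949092
R(topside master controller) = exp(−0.000102 × 2500) = 0.774916
R(directional control valve) = exp(−0.000125 × 2500) = 0.731616
R(downhole gauge) = exp(−0.0000745 × 2500) = 0.830066
Parallel (hydraulic accumulator and subsea electronics module): 1 − (1 − 0.882056)(1 − 0.845988) = 0.981835
Series (HPU pump and topside master controller): 0.949092 × 0.774916 = 0.735467
Series (directional control valve and downhole gauge): 0.731616 × 0.830066 = 0.607290
Parallel ([0.735467] and [0.607290]): 1 − (1 − 0.735467)(1 − 0.607290) = 0.896115
Series ([0.981835] and [0.896115]): 0.981835 × 0.896115 = 0.8798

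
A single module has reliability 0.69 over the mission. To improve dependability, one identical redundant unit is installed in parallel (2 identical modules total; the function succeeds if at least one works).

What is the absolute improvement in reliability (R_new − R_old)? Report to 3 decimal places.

R_before = 0.69
R_after = 1 − (1 − 0.69)^2 = 0.904
ΔR = 0.904 − 0.69 = 0.214

0.214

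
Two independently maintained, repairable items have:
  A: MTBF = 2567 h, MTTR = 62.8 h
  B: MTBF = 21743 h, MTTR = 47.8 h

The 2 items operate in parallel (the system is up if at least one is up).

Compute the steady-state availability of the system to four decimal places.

0.9999

A(A) = MTBF/(MTBF+MTTR) = 2567/(2567+62.8) = 0.976120
A(B) = MTBF/(MTBF+MTTR) = 21743/(21743+47.8) = 0.997806
Parallel availability: 1 − (1 − 0.976120)(1 − 0.997806) = 0.9999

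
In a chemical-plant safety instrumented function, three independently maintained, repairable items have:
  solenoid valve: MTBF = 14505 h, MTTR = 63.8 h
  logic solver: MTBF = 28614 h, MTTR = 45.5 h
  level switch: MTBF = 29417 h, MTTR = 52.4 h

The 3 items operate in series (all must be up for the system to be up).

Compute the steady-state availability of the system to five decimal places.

A(solenoid valve) = MTBF/(MTBF+MTTR) = 14505/(14505+63.8) = 0.995621
A(logic solver) = MTBF/(MTBF+MTTR) = 28614/(28614+45.5) = 0.998412
A(level switch) = MTBF/(MTBF+MTTR) = 29417/(29417+52.4) = 0.998222
Series availability: 0.995621 × 0.998412 × 0.998222 = 0.99227

0.99227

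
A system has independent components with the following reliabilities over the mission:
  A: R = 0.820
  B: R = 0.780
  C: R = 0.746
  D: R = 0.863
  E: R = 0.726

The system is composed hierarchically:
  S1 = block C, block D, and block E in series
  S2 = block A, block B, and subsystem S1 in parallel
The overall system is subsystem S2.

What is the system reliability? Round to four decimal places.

Series (C, D, and E): 0.746000 × 0.863000 × 0.726000 = 0.467397
Parallel (A, B, and [0.467397]): 1 − (1 − 0.820000)(1 − 0.780000)(1 − 0.467397) = 0.9789

0.9789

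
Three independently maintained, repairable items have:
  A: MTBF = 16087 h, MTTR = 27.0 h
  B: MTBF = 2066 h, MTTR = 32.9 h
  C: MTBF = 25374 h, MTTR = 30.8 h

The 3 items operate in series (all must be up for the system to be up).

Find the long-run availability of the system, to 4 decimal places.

A(A) = MTBF/(MTBF+MTTR) = 16087/(16087+27.0) = 0.998324
A(B) = MTBF/(MTBF+MTTR) = 2066/(2066+32.9) = 0.984325
A(C) = MTBF/(MTBF+MTTR) = 25374/(25374+30.8) = 0.998788
Series availability: 0.998324 × 0.984325 × 0.998788 = 0.9815

0.9815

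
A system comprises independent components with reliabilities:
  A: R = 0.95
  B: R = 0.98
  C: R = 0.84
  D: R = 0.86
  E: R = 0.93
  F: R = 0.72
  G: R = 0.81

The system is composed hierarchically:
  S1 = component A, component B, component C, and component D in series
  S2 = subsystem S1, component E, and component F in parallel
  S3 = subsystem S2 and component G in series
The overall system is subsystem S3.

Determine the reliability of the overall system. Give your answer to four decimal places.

0.8048

Series (A, B, C, and D): 0.950000 × 0.980000 × 0.840000 × 0.860000 = 0.672554
Parallel ([0.672554], E, and F): 1 − (1 − 0.672554)(1 − 0.930000)(1 − 0.720000) = 0.993582
Series ([0.993582] and G): 0.993582 × 0.810000 = 0.8048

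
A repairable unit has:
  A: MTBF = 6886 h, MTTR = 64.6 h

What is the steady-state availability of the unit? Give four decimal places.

0.9907

A(A) = MTBF/(MTBF+MTTR) = 6886/(6886+64.6) = 0.9907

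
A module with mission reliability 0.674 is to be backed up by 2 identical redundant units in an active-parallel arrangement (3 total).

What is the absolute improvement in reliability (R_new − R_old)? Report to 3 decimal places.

0.291

R_before = 0.674
R_after = 1 − (1 − 0.674)^3 = 0.965
ΔR = 0.965 − 0.674 = 0.291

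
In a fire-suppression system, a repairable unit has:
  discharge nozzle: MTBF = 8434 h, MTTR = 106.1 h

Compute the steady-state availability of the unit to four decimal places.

A(discharge nozzle) = MTBF/(MTBF+MTTR) = 8434/(8434+106.1) = 0.9876

0.9876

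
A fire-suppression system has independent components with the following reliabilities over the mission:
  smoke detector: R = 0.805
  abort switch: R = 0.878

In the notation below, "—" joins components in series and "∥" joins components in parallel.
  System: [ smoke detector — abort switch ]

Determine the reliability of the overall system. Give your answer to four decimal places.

Series (smoke detector and abort switch): 0.805000 × 0.878000 = 0.7068

0.7068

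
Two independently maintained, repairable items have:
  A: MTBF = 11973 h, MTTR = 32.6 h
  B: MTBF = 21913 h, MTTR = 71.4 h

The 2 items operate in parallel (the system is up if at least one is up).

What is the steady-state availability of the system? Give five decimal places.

0.99999

A(A) = MTBF/(MTBF+MTTR) = 11973/(11973+32.6) = 0.997285
A(B) = MTBF/(MTBF+MTTR) = 21913/(21913+71.4) = 0.996752
Parallel availability: 1 − (1 − 0.997285)(1 − 0.996752) = 0.99999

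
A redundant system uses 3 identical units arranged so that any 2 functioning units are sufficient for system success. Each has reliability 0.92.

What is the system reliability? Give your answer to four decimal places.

R = Σ_{i=2}^{3} C(3,i) p^i (1−p)^{3−i} with p = 0.92
C(3,2)·0.92^2·0.08^1 = 0.203136
C(3,3)·0.92^3·0.08^0 = 0.778688
Sum = 0.9818

0.9818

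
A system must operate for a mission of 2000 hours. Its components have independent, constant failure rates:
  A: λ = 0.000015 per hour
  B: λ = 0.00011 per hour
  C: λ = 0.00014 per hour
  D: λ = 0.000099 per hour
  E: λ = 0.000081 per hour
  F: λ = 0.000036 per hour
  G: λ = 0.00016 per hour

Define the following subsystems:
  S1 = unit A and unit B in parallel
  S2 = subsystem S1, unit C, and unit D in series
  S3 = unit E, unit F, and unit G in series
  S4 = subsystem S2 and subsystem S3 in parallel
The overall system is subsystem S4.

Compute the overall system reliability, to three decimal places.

R(A) = exp(−0.000015 × 2000) = 0.97045
R(B) = exp(−0.00011 × 2000) = 0.80252
R(C) = exp(−0.00014 × 2000) = 0.75578
R(D) = exp(−0.000099 × 2000) = 0.82037
R(E) = exp(−0.000081 × 2000) = 0.85044
R(F) = exp(−0.000036 × 2000) = 0.93053
R(G) = exp(−0.00016 × 2000) = 0.72615
Parallel (A and B): 1 − (1 − 0.97045)(1 − 0.80252) = 0.99416
Series ([0.99416], C, and D): 0.99416 × 0.75578 × 0.82037 = 0.61640
Series (E, F, and G): 0.85044 × 0.93053 × 0.72615 = 0.57465
Parallel ([0.61640] and [0.57465]): 1 − (1 − 0.61640)(1 − 0.57465) = 0.837

0.837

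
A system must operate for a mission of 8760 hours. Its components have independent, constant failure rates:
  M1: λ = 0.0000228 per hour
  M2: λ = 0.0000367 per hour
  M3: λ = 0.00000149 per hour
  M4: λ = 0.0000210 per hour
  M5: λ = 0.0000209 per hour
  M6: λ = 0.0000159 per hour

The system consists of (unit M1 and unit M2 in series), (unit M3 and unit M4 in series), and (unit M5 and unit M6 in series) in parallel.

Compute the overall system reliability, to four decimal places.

0.9800

R(M1) = exp(−0.0000228 × 8760) = 0.818953
R(M2) = exp(−0.0000367 × 8760) = 0.725066
R(M3) = exp(−0.00000149 × 8760) = 0.987032
R(M4) = exp(−0.0000210 × 8760) = 0.831969
R(M5) = exp(−0.0000209 × 8760) = 0.832698
R(M6) = exp(−0.0000159 × 8760) = 0.869981
Series (M1 and M2): 0.818953 × 0.725066 = 0.593795
Series (M3 and M4): 0.987032 × 0.831969 = 0.821180
Series (M5 and M6): 0.832698 × 0.869981 = 0.724431
Parallel ([0.593795], [0.821180], and [0.724431]): 1 − (1 − 0.593795)(1 − 0.821180)(1 − 0.724431) = 0.9800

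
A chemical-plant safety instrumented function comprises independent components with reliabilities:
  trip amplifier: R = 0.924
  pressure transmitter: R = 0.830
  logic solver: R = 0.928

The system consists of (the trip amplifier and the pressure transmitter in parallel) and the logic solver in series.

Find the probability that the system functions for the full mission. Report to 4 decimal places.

0.9160

Parallel (trip amplifier and pressure transmitter): 1 − (1 − 0.924000)(1 − 0.830000) = 0.987080
Series ([0.987080] and logic solver): 0.987080 × 0.928000 = 0.9160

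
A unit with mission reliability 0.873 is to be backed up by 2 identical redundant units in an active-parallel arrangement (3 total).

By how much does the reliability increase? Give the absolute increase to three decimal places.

0.125

R_before = 0.873
R_after = 1 − (1 − 0.873)^3 = 0.998
ΔR = 0.998 − 0.873 = 0.125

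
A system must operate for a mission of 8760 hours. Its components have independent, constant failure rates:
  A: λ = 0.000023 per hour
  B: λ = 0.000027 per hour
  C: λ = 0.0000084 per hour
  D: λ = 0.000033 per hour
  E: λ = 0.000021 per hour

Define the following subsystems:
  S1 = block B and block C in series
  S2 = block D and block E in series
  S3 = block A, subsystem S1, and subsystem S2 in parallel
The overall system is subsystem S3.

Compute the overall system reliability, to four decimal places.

R(A) = exp(−0.000023 × 8760) = 0.817520
R(B) = exp(−0.000027 × 8760) = 0.789370
R(C) = exp(−0.0000084 × 8760) = 0.929058
R(D) = exp(−0.000033 × 8760) = 0.748952
R(E) = exp(−0.000021 × 8760) = 0.831969
Series (B and C): 0.789370 × 0.929058 = 0.733371
Series (D and E): 0.748952 × 0.831969 = 0.623105
Parallel (A, [0.733371], and [0.623105]): 1 − (1 − 0.817520)(1 − 0.733371)(1 − 0.623105) = 0.9817

0.9817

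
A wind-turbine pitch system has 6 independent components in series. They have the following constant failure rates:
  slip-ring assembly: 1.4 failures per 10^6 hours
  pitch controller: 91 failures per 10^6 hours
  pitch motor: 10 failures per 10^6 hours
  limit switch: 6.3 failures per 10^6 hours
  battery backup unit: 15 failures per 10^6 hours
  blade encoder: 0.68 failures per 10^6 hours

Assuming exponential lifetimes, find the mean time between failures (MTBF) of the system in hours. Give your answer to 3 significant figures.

8040

Series of exponential components: λ_sys = Σ λ_i
λ_sys = 0.0000014 + 0.000091 + 0.000010 + 0.0000063 + 0.000015 + 0.00000068 = 1.2438e-04 /h
MTBF = 1 / λ_sys = 8040 h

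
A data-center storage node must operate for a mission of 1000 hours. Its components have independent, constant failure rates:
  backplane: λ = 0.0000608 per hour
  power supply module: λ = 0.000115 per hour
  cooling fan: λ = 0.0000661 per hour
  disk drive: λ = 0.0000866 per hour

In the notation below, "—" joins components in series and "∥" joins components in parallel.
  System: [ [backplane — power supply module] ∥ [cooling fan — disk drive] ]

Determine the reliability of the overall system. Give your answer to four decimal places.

0.9772

R(backplane) = exp(−0.0000608 × 1000) = 0.941011
R(power supply module) = exp(−0.000115 × 1000) = 0.891366
R(cooling fan) = exp(−0.0000661 × 1000) = 0.936037
R(disk drive) = exp(−0.0000866 × 1000) = 0.917044
Series (backplane and power supply module): 0.941011 × 0.891366 = 0.838785
Series (cooling fan and disk drive): 0.936037 × 0.917044 = 0.858387
Parallel ([0.838785] and [0.858387]): 1 − (1 − 0.838785)(1 − 0.858387) = 0.9772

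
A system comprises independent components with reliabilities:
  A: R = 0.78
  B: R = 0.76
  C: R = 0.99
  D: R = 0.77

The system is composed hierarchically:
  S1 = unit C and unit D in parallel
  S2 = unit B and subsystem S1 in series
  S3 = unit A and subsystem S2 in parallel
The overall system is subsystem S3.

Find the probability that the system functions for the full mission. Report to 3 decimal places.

0.947

Parallel (C and D): 1 − (1 − 0.99000)(1 − 0.77000) = 0.99770
Series (B and [0.99770]): 0.76000 × 0.99770 = 0.75825
Parallel (A and [0.75825]): 1 − (1 − 0.78000)(1 − 0.75825) = 0.947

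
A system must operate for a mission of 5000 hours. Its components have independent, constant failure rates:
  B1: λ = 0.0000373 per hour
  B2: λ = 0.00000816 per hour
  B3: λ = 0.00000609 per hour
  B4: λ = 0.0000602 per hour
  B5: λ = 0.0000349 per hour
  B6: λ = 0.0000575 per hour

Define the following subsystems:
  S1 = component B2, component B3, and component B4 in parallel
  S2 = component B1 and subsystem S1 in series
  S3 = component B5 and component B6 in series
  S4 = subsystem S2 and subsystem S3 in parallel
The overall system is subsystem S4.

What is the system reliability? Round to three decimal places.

0.937

R(B1) = exp(−0.0000373 × 5000) = 0.82986
R(B2) = exp(−0.00000816 × 5000) = 0.96002
R(B3) = exp(−0.00000609 × 5000) = 0.97001
R(B4) = exp(−0.0000602 × 5000) = 0.74008
R(B5) = exp(−0.0000349 × 5000) = 0.83988
R(B6) = exp(−0.0000575 × 5000) = 0.75014
Parallel (B2, B3, and B4): 1 − (1 − 0.96002)(1 − 0.97001)(1 − 0.74008) = 0.99969
Series (B1 and [0.99969]): 0.82986 × 0.99969 = 0.82960
Series (B5 and B6): 0.83988 × 0.75014 = 0.63003
Parallel ([0.82960] and [0.63003]): 1 − (1 − 0.82960)(1 − 0.63003) = 0.937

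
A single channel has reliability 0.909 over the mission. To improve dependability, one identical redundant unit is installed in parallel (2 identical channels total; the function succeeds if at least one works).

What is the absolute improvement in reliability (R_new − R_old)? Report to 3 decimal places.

R_before = 0.909
R_after = 1 − (1 − 0.909)^2 = 0.992
ΔR = 0.992 − 0.909 = 0.083

0.083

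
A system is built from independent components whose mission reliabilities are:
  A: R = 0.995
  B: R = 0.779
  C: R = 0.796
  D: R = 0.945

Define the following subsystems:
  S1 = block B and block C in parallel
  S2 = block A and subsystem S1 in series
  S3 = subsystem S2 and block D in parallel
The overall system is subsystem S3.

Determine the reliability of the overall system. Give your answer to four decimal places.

0.9973

Parallel (B and C): 1 − (1 − 0.779000)(1 − 0.796000) = 0.954916
Series (A and [0.954916]): 0.995000 × 0.954916 = 0.950141
Parallel ([0.950141] and D): 1 − (1 − 0.950141)(1 − 0.945000) = 0.9973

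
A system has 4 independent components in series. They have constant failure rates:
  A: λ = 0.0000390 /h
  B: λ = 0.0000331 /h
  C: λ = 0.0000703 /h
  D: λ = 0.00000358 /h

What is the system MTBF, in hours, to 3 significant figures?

6850

Series of exponential components: λ_sys = Σ λ_i
λ_sys = 0.0000390 + 0.0000331 + 0.0000703 + 0.00000358 = 1.4598e-04 /h
MTBF = 1 / λ_sys = 6850 h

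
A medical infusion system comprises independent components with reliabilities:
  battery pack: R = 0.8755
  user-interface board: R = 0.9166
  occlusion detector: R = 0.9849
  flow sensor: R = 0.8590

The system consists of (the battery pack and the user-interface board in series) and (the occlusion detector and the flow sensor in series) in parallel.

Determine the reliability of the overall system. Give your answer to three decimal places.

Series (battery pack and user-interface board): 0.87550 × 0.91660 = 0.80248
Series (occlusion detector and flow sensor): 0.98490 × 0.85900 = 0.84603
Parallel ([0.80248] and [0.84603]): 1 − (1 − 0.80248)(1 − 0.84603) = 0.970

0.970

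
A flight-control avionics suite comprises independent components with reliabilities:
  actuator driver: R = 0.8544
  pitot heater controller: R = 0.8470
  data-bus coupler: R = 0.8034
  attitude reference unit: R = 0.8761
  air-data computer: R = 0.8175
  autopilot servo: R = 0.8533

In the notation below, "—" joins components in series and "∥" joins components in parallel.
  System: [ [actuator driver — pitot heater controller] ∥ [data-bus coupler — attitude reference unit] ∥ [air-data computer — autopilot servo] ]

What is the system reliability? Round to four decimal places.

0.9753

Series (actuator driver and pitot heater controller): 0.854400 × 0.847000 = 0.723677
Series (data-bus coupler and attitude reference unit): 0.803400 × 0.876100 = 0.703859
Series (air-data computer and autopilot servo): 0.817500 × 0.853300 = 0.697573
Parallel ([0.723677], [0.703859], and [0.697573]): 1 − (1 − 0.723677)(1 − 0.703859)(1 − 0.697573) = 0.9753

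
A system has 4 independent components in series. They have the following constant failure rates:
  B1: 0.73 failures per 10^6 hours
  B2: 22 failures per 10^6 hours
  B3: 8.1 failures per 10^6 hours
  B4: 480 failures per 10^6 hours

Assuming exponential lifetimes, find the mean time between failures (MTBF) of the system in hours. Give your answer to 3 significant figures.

Series of exponential components: λ_sys = Σ λ_i
λ_sys = 0.00000073 + 0.000022 + 0.0000081 + 0.00048 = 5.1083e-04 /h
MTBF = 1 / λ_sys = 1960 h

1960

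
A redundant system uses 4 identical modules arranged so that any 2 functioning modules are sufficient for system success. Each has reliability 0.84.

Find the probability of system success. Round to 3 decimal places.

0.986

R = Σ_{i=2}^{4} C(4,i) p^i (1−p)^{4−i} with p = 0.84
C(4,2)·0.84^2·0.16^2 = 0.10838
C(4,3)·0.84^3·0.16^1 = 0.37933
C(4,4)·0.84^4·0.16^0 = 0.49787
Sum = 0.986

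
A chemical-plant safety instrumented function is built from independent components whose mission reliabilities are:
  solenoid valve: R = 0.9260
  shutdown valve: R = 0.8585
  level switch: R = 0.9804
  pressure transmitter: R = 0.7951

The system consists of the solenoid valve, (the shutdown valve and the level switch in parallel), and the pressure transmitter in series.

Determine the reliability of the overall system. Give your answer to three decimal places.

0.734

Parallel (shutdown valve and level switch): 1 − (1 − 0.85850)(1 − 0.98040) = 0.99723
Series (solenoid valve, [0.99723], and pressure transmitter): 0.92600 × 0.99723 × 0.79510 = 0.734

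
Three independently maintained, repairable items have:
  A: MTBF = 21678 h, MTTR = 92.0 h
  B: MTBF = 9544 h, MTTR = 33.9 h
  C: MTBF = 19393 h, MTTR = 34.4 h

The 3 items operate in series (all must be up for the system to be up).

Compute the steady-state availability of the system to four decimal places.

A(A) = MTBF/(MTBF+MTTR) = 21678/(21678+92.0) = 0.995774
A(B) = MTBF/(MTBF+MTTR) = 9544/(9544+33.9) = 0.996461
A(C) = MTBF/(MTBF+MTTR) = 19393/(19393+34.4) = 0.998229
Series availability: 0.995774 × 0.996461 × 0.998229 = 0.9905

0.9905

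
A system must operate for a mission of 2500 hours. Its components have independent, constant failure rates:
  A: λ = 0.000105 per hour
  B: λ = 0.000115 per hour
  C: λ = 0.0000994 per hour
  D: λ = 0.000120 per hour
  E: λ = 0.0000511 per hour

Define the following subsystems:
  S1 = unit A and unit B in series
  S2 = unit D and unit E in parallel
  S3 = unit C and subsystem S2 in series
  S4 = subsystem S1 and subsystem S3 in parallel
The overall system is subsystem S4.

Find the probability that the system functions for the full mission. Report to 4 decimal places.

R(A) = exp(−0.000105 × 2500) = 0.769126
R(B) = exp(−0.000115 × 2500) = 0.750137
R(C) = exp(−0.0000994 × 2500) = 0.779970
R(D) = exp(−0.000120 × 2500) = 0.740818
R(E) = exp(−0.0000511 × 2500) = 0.880073
Series (A and B): 0.769126 × 0.750137 = 0.576950
Parallel (D and E): 1 − (1 − 0.740818)(1 − 0.880073) = 0.968917
Series (C and [0.968917]): 0.779970 × 0.968917 = 0.755726
Parallel ([0.576950] and [0.755726]): 1 − (1 − 0.576950)(1 − 0.755726) = 0.8967

0.8967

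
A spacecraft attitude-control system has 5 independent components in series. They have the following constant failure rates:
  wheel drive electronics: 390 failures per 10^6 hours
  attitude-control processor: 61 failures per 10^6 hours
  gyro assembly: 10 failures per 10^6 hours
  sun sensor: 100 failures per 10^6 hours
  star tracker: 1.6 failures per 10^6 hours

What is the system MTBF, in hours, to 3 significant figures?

1780

Series of exponential components: λ_sys = Σ λ_i
λ_sys = 0.00039 + 0.000061 + 0.000010 + 0.00010 + 0.0000016 = 5.6260e-04 /h
MTBF = 1 / λ_sys = 1780 h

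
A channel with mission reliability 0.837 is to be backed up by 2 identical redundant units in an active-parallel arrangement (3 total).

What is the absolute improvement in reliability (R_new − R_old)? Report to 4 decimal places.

R_before = 0.837
R_after = 1 − (1 − 0.837)^3 = 0.9957
ΔR = 0.9957 − 0.837 = 0.1587

0.1587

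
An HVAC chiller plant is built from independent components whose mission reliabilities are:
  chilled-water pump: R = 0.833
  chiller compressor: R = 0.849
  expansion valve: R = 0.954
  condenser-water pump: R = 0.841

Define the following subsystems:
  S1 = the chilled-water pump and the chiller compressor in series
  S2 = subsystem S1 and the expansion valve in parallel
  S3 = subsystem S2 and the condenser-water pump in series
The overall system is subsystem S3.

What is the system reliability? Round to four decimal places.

0.8297

Series (chilled-water pump and chiller compressor): 0.833000 × 0.849000 = 0.707217
Parallel ([0.707217] and expansion valve): 1 − (1 − 0.707217)(1 − 0.954000) = 0.986532
Series ([0.986532] and condenser-water pump): 0.986532 × 0.841000 = 0.8297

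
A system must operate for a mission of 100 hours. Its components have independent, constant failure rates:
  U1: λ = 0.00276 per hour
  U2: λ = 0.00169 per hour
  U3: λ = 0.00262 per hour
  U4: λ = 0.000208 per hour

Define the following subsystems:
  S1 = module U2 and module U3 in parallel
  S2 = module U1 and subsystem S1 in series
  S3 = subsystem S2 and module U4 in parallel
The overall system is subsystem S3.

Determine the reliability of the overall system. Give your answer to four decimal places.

0.9945

R(U1) = exp(−0.00276 × 100) = 0.758813
R(U2) = exp(−0.00169 × 100) = 0.844509
R(U3) = exp(−0.00262 × 100) = 0.769511
R(U4) = exp(−0.000208 × 100) = 0.979415
Parallel (U2 and U3): 1 − (1 − 0.844509)(1 − 0.769511) = 0.964161
Series (U1 and [0.964161]): 0.758813 × 0.964161 = 0.731618
Parallel ([0.731618] and U4): 1 − (1 − 0.731618)(1 − 0.979415) = 0.9945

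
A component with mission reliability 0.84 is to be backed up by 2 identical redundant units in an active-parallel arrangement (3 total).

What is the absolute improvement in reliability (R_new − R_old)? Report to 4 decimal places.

0.1559

R_before = 0.84
R_after = 1 − (1 − 0.84)^3 = 0.9959
ΔR = 0.9959 − 0.84 = 0.1559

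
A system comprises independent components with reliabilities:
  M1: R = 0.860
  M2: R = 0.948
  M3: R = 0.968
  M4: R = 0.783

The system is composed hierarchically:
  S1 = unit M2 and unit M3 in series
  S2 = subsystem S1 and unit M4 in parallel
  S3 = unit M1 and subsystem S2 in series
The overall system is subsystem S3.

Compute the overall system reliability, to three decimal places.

Series (M2 and M3): 0.94800 × 0.96800 = 0.91766
Parallel ([0.91766] and M4): 1 − (1 − 0.91766)(1 − 0.78300) = 0.98213
Series (M1 and [0.98213]): 0.86000 × 0.98213 = 0.845

0.845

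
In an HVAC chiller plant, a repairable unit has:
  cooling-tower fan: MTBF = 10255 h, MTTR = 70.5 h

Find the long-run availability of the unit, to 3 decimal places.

A(cooling-tower fan) = MTBF/(MTBF+MTTR) = 10255/(10255+70.5) = 0.993

0.993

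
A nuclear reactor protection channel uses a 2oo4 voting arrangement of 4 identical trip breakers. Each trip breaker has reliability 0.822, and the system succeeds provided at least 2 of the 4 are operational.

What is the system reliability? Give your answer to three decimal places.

0.980

R = Σ_{i=2}^{4} C(4,i) p^i (1−p)^{4−i} with p = 0.822
C(4,2)·0.822^2·0.178^2 = 0.12845
C(4,3)·0.822^3·0.178^1 = 0.39545
C(4,4)·0.822^4·0.178^0 = 0.45655
Sum = 0.980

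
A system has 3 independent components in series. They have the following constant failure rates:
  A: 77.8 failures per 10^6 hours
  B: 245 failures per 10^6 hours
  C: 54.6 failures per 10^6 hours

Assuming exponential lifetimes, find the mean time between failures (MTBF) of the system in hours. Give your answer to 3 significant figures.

2650

Series of exponential components: λ_sys = Σ λ_i
λ_sys = 0.0000778 + 0.000245 + 0.0000546 = 3.7740e-04 /h
MTBF = 1 / λ_sys = 2650 h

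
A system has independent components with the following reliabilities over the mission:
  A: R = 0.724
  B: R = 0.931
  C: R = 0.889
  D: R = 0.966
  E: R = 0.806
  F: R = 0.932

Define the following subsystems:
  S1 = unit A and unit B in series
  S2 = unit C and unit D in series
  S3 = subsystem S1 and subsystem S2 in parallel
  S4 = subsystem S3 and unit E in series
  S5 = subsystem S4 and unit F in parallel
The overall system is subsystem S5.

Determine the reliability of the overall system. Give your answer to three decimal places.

Series (A and B): 0.72400 × 0.93100 = 0.67404
Series (C and D): 0.88900 × 0.96600 = 0.85877
Parallel ([0.67404] and [0.85877]): 1 − (1 − 0.67404)(1 − 0.85877) = 0.95396
Series ([0.95396] and E): 0.95396 × 0.80600 = 0.76889
Parallel ([0.76889] and F): 1 − (1 − 0.76889)(1 − 0.93200) = 0.984

0.984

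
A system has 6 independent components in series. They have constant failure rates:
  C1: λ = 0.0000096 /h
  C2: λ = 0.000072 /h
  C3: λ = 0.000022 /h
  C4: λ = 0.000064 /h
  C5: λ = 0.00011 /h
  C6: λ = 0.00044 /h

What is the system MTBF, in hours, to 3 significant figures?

Series of exponential components: λ_sys = Σ λ_i
λ_sys = 0.0000096 + 0.000072 + 0.000022 + 0.000064 + 0.00011 + 0.00044 = 7.1760e-04 /h
MTBF = 1 / λ_sys = 1390 h

1390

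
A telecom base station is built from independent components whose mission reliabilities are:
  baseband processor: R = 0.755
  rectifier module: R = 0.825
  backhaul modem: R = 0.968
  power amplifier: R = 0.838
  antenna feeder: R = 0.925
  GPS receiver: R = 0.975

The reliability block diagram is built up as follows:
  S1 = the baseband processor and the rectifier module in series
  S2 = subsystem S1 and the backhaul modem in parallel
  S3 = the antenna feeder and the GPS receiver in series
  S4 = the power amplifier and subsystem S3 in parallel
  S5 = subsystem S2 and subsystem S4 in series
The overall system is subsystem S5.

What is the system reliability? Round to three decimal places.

Series (baseband processor and rectifier module): 0.75500 × 0.82500 = 0.62288
Parallel ([0.62288] and backhaul modem): 1 − (1 − 0.62288)(1 − 0.96800) = 0.98793
Series (antenna feeder and GPS receiver): 0.92500 × 0.97500 = 0.90188
Parallel (power amplifier and [0.90188]): 1 − (1 − 0.83800)(1 − 0.90188) = 0.98410
Series ([0.98793] and [0.98410]): 0.98793 × 0.98410 = 0.972

0.972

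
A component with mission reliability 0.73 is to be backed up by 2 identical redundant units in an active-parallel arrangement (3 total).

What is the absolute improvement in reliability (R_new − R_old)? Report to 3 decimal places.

0.250

R_before = 0.73
R_after = 1 − (1 − 0.73)^3 = 0.980
ΔR = 0.980 − 0.73 = 0.250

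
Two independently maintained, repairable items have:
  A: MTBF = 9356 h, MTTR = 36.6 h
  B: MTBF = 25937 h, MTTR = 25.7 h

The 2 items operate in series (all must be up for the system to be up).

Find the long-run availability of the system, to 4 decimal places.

0.9951

A(A) = MTBF/(MTBF+MTTR) = 9356/(9356+36.6) = 0.996103
A(B) = MTBF/(MTBF+MTTR) = 25937/(25937+25.7) = 0.999010
Series availability: 0.996103 × 0.999010 = 0.9951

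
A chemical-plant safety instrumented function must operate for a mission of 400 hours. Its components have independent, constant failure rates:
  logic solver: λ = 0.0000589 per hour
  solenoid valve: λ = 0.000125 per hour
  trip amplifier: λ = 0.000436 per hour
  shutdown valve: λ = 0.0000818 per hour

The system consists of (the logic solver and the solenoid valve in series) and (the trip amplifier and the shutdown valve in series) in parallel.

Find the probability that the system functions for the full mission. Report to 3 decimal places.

R(logic solver) = exp(−0.0000589 × 400) = 0.97672
R(solenoid valve) = exp(−0.000125 × 400) = 0.95123
R(trip amplifier) = exp(−0.000436 × 400) = 0.83996
R(shutdown valve) = exp(−0.0000818 × 400) = 0.96781
Series (logic solver and solenoid valve): 0.97672 × 0.95123 = 0.92909
Series (trip amplifier and shutdown valve): 0.83996 × 0.96781 = 0.81292
Parallel ([0.92909] and [0.81292]): 1 − (1 − 0.92909)(1 − 0.81292) = 0.987

0.987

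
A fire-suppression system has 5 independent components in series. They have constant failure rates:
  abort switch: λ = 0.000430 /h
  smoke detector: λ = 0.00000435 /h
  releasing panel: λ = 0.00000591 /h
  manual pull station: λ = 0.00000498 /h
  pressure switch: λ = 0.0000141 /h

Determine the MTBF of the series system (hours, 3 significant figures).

2180

Series of exponential components: λ_sys = Σ λ_i
λ_sys = 0.000430 + 0.00000435 + 0.00000591 + 0.00000498 + 0.0000141 = 4.5934e-04 /h
MTBF = 1 / λ_sys = 2180 h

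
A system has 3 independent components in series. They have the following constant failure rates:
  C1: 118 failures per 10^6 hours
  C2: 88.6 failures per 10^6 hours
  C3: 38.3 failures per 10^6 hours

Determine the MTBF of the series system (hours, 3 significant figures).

Series of exponential components: λ_sys = Σ λ_i
λ_sys = 0.000118 + 0.0000886 + 0.0000383 = 2.4490e-04 /h
MTBF = 1 / λ_sys = 4080 h

4080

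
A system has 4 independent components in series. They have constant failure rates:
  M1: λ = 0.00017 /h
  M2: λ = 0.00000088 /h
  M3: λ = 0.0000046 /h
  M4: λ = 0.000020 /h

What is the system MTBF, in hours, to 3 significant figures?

Series of exponential components: λ_sys = Σ λ_i
λ_sys = 0.00017 + 0.00000088 + 0.0000046 + 0.000020 = 1.9548e-04 /h
MTBF = 1 / λ_sys = 5120 h

5120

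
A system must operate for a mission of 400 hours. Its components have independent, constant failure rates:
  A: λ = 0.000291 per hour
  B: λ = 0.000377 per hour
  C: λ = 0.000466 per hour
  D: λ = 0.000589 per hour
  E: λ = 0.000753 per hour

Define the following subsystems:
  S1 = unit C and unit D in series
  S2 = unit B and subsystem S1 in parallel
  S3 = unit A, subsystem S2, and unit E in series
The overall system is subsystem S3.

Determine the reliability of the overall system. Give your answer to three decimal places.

0.627

R(A) = exp(−0.000291 × 400) = 0.89012
R(B) = exp(−0.000377 × 400) = 0.86002
R(C) = exp(−0.000466 × 400) = 0.82994
R(D) = exp(−0.000589 × 400) = 0.79010
R(E) = exp(−0.000753 × 400) = 0.73993
Series (C and D): 0.82994 × 0.79010 = 0.65574
Parallel (B and [0.65574]): 1 − (1 − 0.86002)(1 − 0.65574) = 0.95181
Series (A, [0.95181], and E): 0.89012 × 0.95181 × 0.73993 = 0.627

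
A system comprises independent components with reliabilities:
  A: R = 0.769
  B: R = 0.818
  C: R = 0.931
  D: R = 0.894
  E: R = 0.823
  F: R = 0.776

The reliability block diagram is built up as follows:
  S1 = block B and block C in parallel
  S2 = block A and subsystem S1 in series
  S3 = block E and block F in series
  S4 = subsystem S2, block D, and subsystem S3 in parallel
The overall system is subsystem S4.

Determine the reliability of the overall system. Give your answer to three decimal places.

Parallel (B and C): 1 − (1 − 0.81800)(1 − 0.93100) = 0.98744
Series (A and [0.98744]): 0.76900 × 0.98744 = 0.75934
Series (E and F): 0.82300 × 0.77600 = 0.63865
Parallel ([0.75934], D, and [0.63865]): 1 − (1 − 0.75934)(1 − 0.89400)(1 − 0.63865) = 0.991

0.991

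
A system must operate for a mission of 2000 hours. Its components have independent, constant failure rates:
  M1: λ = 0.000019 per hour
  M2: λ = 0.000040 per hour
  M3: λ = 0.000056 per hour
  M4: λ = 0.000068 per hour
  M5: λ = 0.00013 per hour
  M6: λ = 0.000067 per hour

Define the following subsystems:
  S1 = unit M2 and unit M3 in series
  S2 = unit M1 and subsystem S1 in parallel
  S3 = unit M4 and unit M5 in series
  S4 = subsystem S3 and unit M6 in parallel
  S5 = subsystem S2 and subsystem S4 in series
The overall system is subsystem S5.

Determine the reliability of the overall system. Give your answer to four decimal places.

R(M1) = exp(−0.000019 × 2000) = 0.962713
R(M2) = exp(−0.000040 × 2000) = 0.923116
R(M3) = exp(−0.000056 × 2000) = 0.894044
R(M4) = exp(−0.000068 × 2000) = 0.872843
R(M5) = exp(−0.00013 × 2000) = 0.771052
R(M6) = exp(−0.000067 × 2000) = 0.874590
Series (M2 and M3): 0.923116 × 0.894044 = 0.825306
Parallel (M1 and [0.825306]): 1 − (1 − 0.962713)(1 − 0.825306) = 0.993486
Series (M4 and M5): 0.872843 × 0.771052 = 0.673007
Parallel ([0.673007] and M6): 1 − (1 − 0.673007)(1 − 0.874590) = 0.958992
Series ([0.993486] and [0.958992]): 0.993486 × 0.958992 = 0.9527

0.9527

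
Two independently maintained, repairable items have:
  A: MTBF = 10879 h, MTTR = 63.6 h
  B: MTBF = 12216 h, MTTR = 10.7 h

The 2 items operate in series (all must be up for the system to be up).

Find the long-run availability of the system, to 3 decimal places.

0.993

A(A) = MTBF/(MTBF+MTTR) = 10879/(10879+63.6) = 0.994188
A(B) = MTBF/(MTBF+MTTR) = 12216/(12216+10.7) = 0.999125
Series availability: 0.994188 × 0.999125 = 0.993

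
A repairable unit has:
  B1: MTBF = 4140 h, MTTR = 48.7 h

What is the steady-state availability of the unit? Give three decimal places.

0.988

A(B1) = MTBF/(MTBF+MTTR) = 4140/(4140+48.7) = 0.988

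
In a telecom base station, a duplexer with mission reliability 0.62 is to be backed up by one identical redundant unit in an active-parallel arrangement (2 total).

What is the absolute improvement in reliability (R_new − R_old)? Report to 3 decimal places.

R_before = 0.62
R_after = 1 − (1 − 0.62)^2 = 0.856
ΔR = 0.856 − 0.62 = 0.236

0.236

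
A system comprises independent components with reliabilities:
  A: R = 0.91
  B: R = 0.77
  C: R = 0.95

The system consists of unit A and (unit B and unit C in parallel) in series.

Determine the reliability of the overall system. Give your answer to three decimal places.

0.900

Parallel (B and C): 1 − (1 − 0.77000)(1 − 0.95000) = 0.98850
Series (A and [0.98850]): 0.91000 × 0.98850 = 0.900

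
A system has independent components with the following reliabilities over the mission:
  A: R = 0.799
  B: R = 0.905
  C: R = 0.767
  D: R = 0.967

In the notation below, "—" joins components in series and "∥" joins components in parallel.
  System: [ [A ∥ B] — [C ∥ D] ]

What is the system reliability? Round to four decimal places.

Parallel (A and B): 1 − (1 − 0.799000)(1 − 0.905000) = 0.980905
Parallel (C and D): 1 − (1 − 0.767000)(1 − 0.967000) = 0.992311
Series ([0.980905] and [0.992311]): 0.980905 × 0.992311 = 0.9734

0.9734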